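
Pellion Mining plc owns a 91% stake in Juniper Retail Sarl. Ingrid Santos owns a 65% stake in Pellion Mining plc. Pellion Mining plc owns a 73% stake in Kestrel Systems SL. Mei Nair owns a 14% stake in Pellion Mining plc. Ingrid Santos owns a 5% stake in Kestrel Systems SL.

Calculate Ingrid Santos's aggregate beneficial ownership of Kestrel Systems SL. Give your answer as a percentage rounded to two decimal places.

52.45%

Ingrid reaches Kestrel along 2 paths.
Via Pellion: 65% × 73% = 47.45%.
Direct stake: 5% = 5%.
Total: 47.45% + 5% = 52.45%.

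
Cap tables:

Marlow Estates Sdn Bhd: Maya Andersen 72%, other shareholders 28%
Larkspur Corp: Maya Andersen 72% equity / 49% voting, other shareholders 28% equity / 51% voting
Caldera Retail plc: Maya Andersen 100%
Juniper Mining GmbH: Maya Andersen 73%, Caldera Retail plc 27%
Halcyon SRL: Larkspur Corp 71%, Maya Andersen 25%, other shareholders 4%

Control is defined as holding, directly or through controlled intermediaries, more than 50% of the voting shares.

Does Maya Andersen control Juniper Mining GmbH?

Yes

Maya holds 100% of Caldera, so Maya controls Caldera.
Maya and Caldera together hold 73% + 27% = 100% of Juniper, so Maya controls Juniper.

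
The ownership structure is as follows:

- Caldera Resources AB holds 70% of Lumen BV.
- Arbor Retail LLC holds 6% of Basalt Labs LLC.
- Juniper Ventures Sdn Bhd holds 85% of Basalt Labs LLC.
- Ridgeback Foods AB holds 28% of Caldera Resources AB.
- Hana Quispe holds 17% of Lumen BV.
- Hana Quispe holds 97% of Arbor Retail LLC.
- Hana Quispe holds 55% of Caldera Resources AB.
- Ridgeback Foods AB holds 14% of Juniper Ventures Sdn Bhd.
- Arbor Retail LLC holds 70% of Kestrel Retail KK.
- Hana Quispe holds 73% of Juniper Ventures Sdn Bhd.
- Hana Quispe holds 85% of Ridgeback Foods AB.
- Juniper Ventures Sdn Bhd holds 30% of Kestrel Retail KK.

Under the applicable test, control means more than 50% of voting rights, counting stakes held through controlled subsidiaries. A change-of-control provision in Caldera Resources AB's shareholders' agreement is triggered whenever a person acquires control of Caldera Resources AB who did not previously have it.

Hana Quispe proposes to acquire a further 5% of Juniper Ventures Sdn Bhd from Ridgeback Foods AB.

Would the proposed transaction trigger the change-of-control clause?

The purchase adds only to Hana's holdings (Ridgeback's stake shrinks), so Hana is the only person who could newly come to control Caldera.
Hana holds 85% of Ridgeback, so Hana controls Ridgeback.
Ridgeback and Hana together hold 28% + 55% = 83% of Caldera, so Hana controls Caldera.
So Hana already controls Caldera before the transaction.
After the purchase, Hana's direct stake in Juniper rises to 73% + 5% = 78%, and Ridgeback's stake falls to 9%.
Hana controlled Caldera already, so this is not a new person acquiring control; every other person's position is unchanged or reduced.
No new person acquires control, so the clause is not triggered.

No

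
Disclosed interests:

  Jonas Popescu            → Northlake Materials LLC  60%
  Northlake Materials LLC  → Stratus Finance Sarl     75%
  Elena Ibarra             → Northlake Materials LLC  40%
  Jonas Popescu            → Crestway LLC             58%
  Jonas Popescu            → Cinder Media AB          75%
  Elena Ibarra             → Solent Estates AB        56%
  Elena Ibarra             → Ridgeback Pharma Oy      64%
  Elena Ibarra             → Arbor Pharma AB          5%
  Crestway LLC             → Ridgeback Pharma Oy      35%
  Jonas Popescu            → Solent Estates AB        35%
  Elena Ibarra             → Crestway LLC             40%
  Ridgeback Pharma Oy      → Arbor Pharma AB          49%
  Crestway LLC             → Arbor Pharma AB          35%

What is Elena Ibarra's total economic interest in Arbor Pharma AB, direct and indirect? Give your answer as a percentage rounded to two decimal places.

57.22%

Elena reaches Arbor along 4 paths.
Via Ridgeback: 64% × 49% = 31.36%.
Via Crestway → Ridgeback: 40% × 35% × 49% = 6.86%.
Direct stake: 5% = 5%.
Via Crestway: 40% × 35% = 14%.
Total: 31.36% + 6.86% + 5% + 14% = 57.22%.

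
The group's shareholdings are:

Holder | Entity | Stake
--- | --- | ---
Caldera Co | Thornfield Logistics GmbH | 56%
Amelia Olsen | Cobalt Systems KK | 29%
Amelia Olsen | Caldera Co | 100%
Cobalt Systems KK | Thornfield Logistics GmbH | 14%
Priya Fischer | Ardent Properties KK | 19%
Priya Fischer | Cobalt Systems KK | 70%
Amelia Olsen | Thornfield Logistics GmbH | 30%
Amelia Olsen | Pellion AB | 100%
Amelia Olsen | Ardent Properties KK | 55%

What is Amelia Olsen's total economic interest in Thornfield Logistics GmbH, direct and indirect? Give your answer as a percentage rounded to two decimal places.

90.06%

Amelia reaches Thornfield along 3 paths.
Via Cobalt: 29% × 14% = 4.06%.
Direct stake: 30% = 30%.
Via Caldera: 100% × 56% = 56%.
Total: 4.06% + 30% + 56% = 90.06%.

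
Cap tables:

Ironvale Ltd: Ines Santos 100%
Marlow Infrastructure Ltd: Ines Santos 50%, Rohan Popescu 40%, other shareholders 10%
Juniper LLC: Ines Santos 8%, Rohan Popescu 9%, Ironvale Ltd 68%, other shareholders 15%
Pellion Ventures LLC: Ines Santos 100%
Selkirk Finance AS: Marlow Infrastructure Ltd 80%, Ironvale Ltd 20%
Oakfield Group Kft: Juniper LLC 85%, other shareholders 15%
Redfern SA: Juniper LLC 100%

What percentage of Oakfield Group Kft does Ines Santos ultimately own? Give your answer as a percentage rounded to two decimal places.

64.60%

Ines reaches Oakfield along 2 paths.
Via Juniper: 8% × 85% = 6.8%.
Via Ironvale → Juniper: 100% × 68% × 85% = 57.8%.
Total: 6.8% + 57.8% = 64.6%.
Rounded: 64.60%.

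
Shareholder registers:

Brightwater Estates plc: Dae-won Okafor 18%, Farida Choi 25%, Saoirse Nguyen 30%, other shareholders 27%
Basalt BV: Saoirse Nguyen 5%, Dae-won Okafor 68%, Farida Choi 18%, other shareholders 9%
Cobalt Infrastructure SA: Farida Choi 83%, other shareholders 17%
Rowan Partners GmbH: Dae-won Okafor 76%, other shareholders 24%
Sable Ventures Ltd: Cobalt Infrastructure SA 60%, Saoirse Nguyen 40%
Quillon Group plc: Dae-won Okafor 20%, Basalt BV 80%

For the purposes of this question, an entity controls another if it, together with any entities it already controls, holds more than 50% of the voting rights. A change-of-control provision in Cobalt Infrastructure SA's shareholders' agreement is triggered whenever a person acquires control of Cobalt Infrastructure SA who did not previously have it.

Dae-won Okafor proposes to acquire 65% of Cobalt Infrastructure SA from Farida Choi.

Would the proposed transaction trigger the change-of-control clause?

The purchase adds only to Dae-won's holdings (Farida's stake shrinks), so Dae-won is the only person who could newly come to control Cobalt.
Dae-won holds 68% of Basalt, so Dae-won controls Basalt.
Dae-won holds 76% of Rowan, so Dae-won controls Rowan.
Dae-won and Basalt together hold 20% + 80% = 100% of Quillon, so Dae-won controls Quillon.
Neither Dae-won nor any entity Dae-won controls holds any voting interest in Cobalt.
So before the transaction, Dae-won does not control Cobalt.
After the purchase, Dae-won holds 65% of Cobalt directly, and Farida's stake falls to 18%.
Dae-won holds 65% of Cobalt, so Dae-won controls Cobalt.
Dae-won did not control Cobalt before and does after, so the clause is triggered.

Yes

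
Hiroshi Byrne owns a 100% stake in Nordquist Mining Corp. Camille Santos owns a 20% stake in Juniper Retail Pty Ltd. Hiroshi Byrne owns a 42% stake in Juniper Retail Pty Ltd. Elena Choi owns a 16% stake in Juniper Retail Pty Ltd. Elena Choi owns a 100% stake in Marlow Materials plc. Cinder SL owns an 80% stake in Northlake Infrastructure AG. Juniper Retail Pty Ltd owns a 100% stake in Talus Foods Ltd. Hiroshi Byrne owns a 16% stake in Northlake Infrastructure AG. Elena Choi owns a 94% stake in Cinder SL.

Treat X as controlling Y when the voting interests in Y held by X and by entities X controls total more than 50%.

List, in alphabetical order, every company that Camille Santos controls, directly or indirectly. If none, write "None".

Camille's largest direct stake is 20% in Juniper, which does not meet the threshold.

None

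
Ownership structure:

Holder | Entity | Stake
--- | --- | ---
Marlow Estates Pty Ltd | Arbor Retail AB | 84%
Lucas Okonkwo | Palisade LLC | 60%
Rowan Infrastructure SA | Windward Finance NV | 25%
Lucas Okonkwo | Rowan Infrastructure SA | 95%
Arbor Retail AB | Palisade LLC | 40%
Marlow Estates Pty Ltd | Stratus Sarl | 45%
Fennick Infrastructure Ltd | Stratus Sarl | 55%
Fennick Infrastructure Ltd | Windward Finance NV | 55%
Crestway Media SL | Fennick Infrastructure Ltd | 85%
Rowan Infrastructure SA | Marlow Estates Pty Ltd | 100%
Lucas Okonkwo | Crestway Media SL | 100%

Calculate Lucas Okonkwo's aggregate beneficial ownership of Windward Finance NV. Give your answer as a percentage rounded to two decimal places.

Lucas reaches Windward along 2 paths.
Via Crestway → Fennick: 100% × 85% × 55% = 46.75%.
Via Rowan: 95% × 25% = 23.75%.
Total: 46.75% + 23.75% = 70.5%.
Rounded: 70.50%.

70.50%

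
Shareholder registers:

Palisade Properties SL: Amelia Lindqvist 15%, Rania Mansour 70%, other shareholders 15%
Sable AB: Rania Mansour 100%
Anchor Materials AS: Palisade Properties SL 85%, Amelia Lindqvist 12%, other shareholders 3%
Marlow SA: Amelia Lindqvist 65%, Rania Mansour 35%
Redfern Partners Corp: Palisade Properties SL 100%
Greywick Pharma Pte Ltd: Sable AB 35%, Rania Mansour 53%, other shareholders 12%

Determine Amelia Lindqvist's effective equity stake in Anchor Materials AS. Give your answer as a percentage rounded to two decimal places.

24.75%

Amelia reaches Anchor along 2 paths.
Via Palisade: 15% × 85% = 12.75%.
Direct stake: 12% = 12%.
Total: 12.75% + 12% = 24.75%.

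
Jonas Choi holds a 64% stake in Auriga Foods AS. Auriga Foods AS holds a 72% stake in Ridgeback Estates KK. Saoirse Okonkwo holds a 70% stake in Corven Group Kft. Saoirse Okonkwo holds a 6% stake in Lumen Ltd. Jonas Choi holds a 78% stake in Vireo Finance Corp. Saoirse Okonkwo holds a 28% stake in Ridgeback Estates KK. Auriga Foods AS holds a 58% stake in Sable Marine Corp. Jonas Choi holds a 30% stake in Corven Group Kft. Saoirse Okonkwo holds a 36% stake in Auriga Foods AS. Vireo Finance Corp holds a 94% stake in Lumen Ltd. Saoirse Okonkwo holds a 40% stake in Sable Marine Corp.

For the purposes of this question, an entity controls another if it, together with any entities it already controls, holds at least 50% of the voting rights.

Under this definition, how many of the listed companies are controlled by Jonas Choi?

Jonas holds 64% of Auriga, so Jonas controls Auriga.
Jonas holds 78% of Vireo, so Jonas controls Vireo.
Auriga holds 72% of Ridgeback, so Jonas controls Ridgeback.
Vireo holds 94% of Lumen, so Jonas controls Lumen.
Auriga holds 58% of Sable, so Jonas controls Sable.
No other company's threshold is met.
Jonas controls 5 companies.

5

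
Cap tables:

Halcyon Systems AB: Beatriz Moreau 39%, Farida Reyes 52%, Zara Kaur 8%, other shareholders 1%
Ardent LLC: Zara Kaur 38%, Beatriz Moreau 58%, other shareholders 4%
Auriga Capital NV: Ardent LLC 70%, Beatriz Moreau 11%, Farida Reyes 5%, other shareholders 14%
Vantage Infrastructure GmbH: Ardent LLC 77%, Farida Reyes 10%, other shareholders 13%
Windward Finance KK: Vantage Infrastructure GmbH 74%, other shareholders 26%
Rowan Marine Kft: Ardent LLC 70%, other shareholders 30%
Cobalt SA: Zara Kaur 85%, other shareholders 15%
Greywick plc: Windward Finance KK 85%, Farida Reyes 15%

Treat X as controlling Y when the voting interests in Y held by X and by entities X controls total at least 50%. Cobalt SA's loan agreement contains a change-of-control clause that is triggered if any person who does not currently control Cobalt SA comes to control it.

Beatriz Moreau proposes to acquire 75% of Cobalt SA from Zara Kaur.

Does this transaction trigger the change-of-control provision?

Yes

The purchase adds only to Beatriz's holdings (Zara's stake shrinks), so Beatriz is the only person who could newly come to control Cobalt.
Beatriz holds 58% of Ardent, so Beatriz controls Ardent.
Ardent and Beatriz together hold 70% + 11% = 81% of Auriga, so Beatriz controls Auriga.
Ardent holds 77% of Vantage, so Beatriz controls Vantage.
Vantage holds 74% of Windward, so Beatriz controls Windward.
Ardent holds 70% of Rowan, so Beatriz controls Rowan.
Windward holds 85% of Greywick, so Beatriz controls Greywick.
Neither Beatriz nor any entity Beatriz controls holds any voting interest in Cobalt.
So before the transaction, Beatriz does not control Cobalt.
After the purchase, Beatriz holds 75% of Cobalt directly, and Zara's stake falls to 10%.
Beatriz holds 75% of Cobalt, so Beatriz controls Cobalt.
Beatriz did not control Cobalt before and does after, so the clause is triggered.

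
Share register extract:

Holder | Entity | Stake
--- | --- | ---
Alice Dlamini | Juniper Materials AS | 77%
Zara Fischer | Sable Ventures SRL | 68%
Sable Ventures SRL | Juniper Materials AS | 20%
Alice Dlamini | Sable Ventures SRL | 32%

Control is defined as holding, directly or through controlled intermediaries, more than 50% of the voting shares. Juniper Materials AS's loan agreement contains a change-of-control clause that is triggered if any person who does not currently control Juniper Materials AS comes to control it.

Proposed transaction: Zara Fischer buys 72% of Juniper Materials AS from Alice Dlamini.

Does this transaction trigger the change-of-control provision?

Yes

The purchase adds only to Zara's holdings (Alice's stake shrinks), so Zara is the only person who could newly come to control Juniper.
Zara holds 68% of Sable, so Zara controls Sable.
In Juniper, Zara's side holds only 20%, not > 50%.
So before the transaction, Zara does not control Juniper.
After the purchase, Zara holds 72% of Juniper directly, and Alice's stake falls to 5%.
Sable and Zara together hold 20% + 72% = 92% of Juniper, so Zara controls Juniper.
Zara did not control Juniper before and does after, so the clause is triggered.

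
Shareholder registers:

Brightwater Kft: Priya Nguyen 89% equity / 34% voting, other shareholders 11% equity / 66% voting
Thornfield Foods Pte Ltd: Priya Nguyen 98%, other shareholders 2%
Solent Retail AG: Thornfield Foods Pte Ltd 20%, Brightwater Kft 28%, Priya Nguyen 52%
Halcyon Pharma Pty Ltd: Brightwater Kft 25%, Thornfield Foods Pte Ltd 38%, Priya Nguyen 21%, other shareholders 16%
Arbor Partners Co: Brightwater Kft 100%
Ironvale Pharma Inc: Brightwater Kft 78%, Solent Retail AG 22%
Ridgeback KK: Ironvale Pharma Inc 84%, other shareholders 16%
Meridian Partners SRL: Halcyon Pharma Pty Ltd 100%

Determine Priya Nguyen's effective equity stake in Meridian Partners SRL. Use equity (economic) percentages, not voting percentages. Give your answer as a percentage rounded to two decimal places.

Priya reaches Meridian along 3 paths.
Via Brightwater → Halcyon: 89% × 25% × 100% = 22.25%.
Via Thornfield → Halcyon: 98% × 38% × 100% = 37.24%.
Via Halcyon: 21% × 100% = 21%.
Total: 22.25% + 37.24% + 21% = 80.49%.

80.49%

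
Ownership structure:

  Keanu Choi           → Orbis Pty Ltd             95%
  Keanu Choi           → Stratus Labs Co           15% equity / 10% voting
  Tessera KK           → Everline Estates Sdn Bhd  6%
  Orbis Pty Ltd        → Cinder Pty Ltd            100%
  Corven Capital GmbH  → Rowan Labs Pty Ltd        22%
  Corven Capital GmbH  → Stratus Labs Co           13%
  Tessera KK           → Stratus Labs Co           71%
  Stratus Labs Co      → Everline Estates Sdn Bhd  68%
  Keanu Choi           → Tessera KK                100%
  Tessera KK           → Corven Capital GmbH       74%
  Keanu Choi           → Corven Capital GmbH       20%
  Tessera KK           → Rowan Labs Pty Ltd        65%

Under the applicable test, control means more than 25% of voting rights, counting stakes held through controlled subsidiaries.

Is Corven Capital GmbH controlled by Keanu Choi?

Yes

Keanu holds 100% of Tessera, so Keanu controls Tessera.
Tessera and Keanu together hold 74% + 20% = 94% of Corven, so Keanu controls Corven.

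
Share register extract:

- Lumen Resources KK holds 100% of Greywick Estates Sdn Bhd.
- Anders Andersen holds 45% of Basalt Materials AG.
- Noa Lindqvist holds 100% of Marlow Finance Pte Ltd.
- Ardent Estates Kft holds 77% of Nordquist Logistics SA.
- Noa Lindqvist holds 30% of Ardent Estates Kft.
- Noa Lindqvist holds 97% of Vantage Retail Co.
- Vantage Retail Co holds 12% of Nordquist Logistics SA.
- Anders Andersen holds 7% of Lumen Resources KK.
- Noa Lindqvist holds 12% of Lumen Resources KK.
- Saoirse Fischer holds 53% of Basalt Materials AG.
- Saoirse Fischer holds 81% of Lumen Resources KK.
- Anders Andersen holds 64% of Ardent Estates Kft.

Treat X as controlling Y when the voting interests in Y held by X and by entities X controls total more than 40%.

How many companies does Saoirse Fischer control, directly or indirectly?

Saoirse holds 81% of Lumen, so Saoirse controls Lumen.
Saoirse holds 53% of Basalt, so Saoirse controls Basalt.
Lumen holds 100% of Greywick, so Saoirse controls Greywick.
No other company's threshold is met.
Saoirse controls 3 companies.

3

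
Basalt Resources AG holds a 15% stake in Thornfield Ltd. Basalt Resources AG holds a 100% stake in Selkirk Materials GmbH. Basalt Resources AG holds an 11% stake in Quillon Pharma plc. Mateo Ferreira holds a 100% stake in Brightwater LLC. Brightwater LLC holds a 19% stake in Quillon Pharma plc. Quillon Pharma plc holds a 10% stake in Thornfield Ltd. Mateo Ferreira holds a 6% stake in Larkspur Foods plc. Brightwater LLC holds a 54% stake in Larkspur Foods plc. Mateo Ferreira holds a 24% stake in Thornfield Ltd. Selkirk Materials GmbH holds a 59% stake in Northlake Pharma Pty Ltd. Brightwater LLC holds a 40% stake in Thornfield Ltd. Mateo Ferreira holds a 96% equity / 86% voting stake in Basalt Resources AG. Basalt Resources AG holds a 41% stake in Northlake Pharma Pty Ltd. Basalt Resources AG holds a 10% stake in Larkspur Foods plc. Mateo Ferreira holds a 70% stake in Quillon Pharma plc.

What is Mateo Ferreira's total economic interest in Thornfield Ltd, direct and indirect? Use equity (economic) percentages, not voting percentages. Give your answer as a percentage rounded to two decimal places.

88.36%

Mateo reaches Thornfield along 6 paths.
Via Basalt: 96% × 15% = 14.4%.
Via Brightwater: 100% × 40% = 40%.
Direct stake: 24% = 24%.
Via Basalt → Quillon: 96% × 11% × 10% = 1.056%.
Via Brightwater → Quillon: 100% × 19% × 10% = 1.9%.
Via Quillon: 70% × 10% = 7%.
Total: 14.4% + 40% + 24% + 1.056% + 1.9% + 7% = 88.356%.
Rounded: 88.36%.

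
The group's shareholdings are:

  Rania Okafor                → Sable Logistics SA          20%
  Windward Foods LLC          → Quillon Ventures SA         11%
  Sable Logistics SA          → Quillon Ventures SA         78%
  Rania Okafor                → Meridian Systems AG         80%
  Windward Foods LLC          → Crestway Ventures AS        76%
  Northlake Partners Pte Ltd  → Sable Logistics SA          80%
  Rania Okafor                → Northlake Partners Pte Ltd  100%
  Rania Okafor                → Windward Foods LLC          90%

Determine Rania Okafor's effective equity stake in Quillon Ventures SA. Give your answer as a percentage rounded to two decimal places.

Rania reaches Quillon along 3 paths.
Via Sable: 20% × 78% = 15.6%.
Via Northlake → Sable: 100% × 80% × 78% = 62.4%.
Via Windward: 90% × 11% = 9.9%.
Total: 15.6% + 62.4% + 9.9% = 87.9%.
Rounded: 87.90%.

87.90%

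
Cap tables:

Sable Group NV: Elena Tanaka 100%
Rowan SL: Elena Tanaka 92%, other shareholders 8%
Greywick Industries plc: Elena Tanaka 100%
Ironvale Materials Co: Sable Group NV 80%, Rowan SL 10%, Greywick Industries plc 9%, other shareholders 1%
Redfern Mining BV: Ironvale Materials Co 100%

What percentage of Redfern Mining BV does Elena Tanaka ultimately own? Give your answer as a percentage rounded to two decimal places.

98.20%

Elena reaches Redfern along 3 paths.
Via Sable → Ironvale: 100% × 80% × 100% = 80%.
Via Rowan → Ironvale: 92% × 10% × 100% = 9.2%.
Via Greywick → Ironvale: 100% × 9% × 100% = 9%.
Total: 80% + 9.2% + 9% = 98.2%.
Rounded: 98.20%.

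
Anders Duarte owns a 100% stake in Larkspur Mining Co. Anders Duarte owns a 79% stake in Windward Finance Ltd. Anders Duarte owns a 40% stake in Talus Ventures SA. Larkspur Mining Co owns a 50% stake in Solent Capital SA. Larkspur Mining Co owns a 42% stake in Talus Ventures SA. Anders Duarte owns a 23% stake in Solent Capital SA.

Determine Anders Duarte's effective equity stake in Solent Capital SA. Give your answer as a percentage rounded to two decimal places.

73.00%

Anders reaches Solent along 2 paths.
Direct stake: 23% = 23%.
Via Larkspur: 100% × 50% = 50%.
Total: 23% + 50% = 73%.
Rounded: 73.00%.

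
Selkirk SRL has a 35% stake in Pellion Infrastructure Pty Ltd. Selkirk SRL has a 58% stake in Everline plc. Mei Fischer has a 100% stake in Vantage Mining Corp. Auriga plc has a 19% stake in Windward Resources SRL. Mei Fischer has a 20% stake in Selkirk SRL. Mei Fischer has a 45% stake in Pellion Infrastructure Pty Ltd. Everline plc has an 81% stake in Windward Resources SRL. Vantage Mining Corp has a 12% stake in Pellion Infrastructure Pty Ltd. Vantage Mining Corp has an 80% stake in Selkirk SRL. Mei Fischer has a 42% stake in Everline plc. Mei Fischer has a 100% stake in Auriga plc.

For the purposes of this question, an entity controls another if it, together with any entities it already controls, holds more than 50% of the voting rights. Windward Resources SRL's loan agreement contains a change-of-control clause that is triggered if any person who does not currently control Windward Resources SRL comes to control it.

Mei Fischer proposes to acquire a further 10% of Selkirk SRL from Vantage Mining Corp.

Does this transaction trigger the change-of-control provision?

No

The purchase adds only to Mei's holdings (Vantage's stake shrinks), so Mei is the only person who could newly come to control Windward.
Mei holds 100% of Vantage, so Mei controls Vantage.
Mei and Vantage together hold 20% + 80% = 100% of Selkirk, so Mei controls Selkirk.
Mei and Selkirk together hold 42% + 58% = 100% of Everline, so Mei controls Everline.
Mei holds 100% of Auriga, so Mei controls Auriga.
Auriga and Everline together hold 19% + 81% = 100% of Windward, so Mei controls Windward.
So Mei already controls Windward before the transaction.
After the purchase, Mei's direct stake in Selkirk rises to 20% + 10% = 30%, and Vantage's stake falls to 70%.
Mei controlled Windward already, so this is not a new person acquiring control; every other person's position is unchanged or reduced.
No new person acquires control, so the clause is not triggered.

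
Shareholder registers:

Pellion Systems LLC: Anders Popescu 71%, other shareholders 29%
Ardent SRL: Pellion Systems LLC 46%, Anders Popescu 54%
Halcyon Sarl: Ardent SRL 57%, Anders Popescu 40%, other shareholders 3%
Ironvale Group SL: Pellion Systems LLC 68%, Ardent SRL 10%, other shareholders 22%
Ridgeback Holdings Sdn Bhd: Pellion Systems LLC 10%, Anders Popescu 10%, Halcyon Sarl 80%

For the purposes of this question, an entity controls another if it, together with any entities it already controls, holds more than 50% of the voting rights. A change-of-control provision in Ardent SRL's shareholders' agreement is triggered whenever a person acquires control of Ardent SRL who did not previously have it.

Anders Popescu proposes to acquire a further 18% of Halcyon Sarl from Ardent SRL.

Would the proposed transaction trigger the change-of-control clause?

The purchase adds only to Anders's holdings (Ardent's stake shrinks), so Anders is the only person who could newly come to control Ardent.
Anders holds 71% of Pellion, so Anders controls Pellion.
Pellion and Anders together hold 46% + 54% = 100% of Ardent, so Anders controls Ardent.
So Anders already controls Ardent before the transaction.
After the purchase, Anders's direct stake in Halcyon rises to 40% + 18% = 58%, and Ardent's stake falls to 39%.
Anders controlled Ardent already, so this is not a new person acquiring control; every other person's position is unchanged or reduced.
No new person acquires control, so the clause is not triggered.

No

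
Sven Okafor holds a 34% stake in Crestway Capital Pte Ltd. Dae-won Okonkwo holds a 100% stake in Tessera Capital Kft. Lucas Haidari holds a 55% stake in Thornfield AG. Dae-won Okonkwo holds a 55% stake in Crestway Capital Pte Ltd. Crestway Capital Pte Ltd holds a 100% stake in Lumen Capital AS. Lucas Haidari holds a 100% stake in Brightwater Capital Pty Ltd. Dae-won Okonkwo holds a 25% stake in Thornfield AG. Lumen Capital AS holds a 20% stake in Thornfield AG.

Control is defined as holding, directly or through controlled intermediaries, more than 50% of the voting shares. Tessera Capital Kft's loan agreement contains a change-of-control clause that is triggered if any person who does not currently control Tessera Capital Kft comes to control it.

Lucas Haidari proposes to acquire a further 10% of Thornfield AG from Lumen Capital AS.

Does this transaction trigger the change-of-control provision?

The purchase adds only to Lucas's holdings (Lumen's stake shrinks), so Lucas is the only person who could newly come to control Tessera.
Lucas holds 100% of Brightwater, so Lucas controls Brightwater.
Lucas holds 55% of Thornfield, so Lucas controls Thornfield.
Neither Lucas nor any entity Lucas controls holds any voting interest in Tessera.
So before the transaction, Lucas does not control Tessera.
After the purchase, Lucas's direct stake in Thornfield rises to 55% + 10% = 65%, and Lumen's stake falls to 10%.
Lucas holds 65% of Thornfield, so Lucas controls Thornfield.
After the transaction, neither Lucas nor any entity Lucas controls holds a voting interest in Tessera, so Lucas still does not control it.
No new person acquires control, so the clause is not triggered.

No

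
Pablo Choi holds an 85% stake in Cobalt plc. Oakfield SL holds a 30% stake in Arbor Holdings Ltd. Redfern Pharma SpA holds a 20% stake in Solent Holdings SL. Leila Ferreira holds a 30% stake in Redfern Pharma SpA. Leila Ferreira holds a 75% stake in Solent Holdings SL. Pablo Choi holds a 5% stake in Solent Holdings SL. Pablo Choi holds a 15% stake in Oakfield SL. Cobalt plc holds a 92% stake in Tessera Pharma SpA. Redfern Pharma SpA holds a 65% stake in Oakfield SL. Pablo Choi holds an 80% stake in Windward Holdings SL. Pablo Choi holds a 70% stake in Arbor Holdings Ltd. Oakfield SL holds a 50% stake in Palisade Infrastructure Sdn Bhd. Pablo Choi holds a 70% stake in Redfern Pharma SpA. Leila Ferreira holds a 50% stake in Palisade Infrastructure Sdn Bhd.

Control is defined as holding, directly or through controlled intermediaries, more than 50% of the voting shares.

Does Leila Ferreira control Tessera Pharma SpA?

No

Leila holds 75% of Solent, so Leila controls Solent.
Neither Leila nor any entity Leila controls holds any voting interest in Tessera.
So Leila does not control Tessera.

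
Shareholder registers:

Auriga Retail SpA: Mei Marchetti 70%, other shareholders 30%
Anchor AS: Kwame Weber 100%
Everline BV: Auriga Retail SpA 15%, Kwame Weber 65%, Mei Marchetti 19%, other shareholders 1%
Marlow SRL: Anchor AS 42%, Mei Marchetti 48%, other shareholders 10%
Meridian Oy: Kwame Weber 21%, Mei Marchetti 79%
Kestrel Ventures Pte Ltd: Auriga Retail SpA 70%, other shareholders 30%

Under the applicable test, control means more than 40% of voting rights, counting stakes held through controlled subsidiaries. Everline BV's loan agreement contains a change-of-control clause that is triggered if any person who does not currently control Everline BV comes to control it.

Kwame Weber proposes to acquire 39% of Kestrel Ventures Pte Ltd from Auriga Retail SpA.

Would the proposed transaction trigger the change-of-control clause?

No

The purchase adds only to Kwame's holdings (Auriga's stake shrinks), so Kwame is the only person who could newly come to control Everline.
Kwame holds 65% of Everline, so Kwame controls Everline.
So Kwame already controls Everline before the transaction.
After the purchase, Kwame holds 39% of Kestrel directly, and Auriga's stake falls to 31%.
Kwame controlled Everline already, so this is not a new person acquiring control; every other person's position is unchanged or reduced.
No new person acquires control, so the clause is not triggered.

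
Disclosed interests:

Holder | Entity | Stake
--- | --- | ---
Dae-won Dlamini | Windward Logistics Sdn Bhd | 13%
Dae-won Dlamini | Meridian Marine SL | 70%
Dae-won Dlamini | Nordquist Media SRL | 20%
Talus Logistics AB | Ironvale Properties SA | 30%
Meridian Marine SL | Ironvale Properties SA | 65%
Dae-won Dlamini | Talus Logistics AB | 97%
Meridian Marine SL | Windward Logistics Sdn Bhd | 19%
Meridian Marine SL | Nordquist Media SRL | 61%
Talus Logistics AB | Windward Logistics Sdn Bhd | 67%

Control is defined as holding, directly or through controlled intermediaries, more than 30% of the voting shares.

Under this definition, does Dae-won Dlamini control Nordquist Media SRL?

Yes

Dae-won holds 70% of Meridian, so Dae-won controls Meridian.
Meridian and Dae-won together hold 61% + 20% = 81% of Nordquist, so Dae-won controls Nordquist.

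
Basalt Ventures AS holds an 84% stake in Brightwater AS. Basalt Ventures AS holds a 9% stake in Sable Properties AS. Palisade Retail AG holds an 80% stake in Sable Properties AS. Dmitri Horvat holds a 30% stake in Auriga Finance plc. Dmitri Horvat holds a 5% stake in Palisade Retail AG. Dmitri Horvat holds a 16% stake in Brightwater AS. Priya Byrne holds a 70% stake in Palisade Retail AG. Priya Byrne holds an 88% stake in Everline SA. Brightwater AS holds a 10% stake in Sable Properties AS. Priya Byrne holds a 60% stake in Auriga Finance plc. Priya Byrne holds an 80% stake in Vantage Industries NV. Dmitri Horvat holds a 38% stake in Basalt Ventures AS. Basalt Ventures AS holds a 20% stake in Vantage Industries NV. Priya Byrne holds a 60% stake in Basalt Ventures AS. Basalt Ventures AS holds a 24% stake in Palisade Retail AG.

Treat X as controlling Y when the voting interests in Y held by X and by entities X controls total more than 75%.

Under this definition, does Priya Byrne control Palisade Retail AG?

Priya holds 80% of Vantage, so Priya controls Vantage.
Priya holds 88% of Everline, so Priya controls Everline.
In Palisade, Priya's side holds only 70%, not > 75%.
So Priya does not control Palisade.

No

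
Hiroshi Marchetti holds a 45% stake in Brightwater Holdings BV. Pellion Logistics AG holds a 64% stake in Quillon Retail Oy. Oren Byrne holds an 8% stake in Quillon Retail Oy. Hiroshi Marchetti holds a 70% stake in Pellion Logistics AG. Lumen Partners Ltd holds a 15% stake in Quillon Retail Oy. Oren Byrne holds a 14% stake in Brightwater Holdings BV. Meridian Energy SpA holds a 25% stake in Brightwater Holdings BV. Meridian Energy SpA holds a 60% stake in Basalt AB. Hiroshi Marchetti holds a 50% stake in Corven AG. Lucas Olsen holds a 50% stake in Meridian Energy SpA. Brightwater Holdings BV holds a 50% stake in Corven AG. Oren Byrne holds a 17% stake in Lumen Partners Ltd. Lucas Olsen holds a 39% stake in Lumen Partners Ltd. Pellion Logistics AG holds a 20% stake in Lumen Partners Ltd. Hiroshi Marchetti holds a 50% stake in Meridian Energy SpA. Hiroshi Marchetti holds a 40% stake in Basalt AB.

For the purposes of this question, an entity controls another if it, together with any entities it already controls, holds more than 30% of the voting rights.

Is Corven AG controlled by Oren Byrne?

Oren's largest direct stake is 17% in Lumen, which does not meet the threshold, so Oren controls no company.
Neither Oren nor any entity Oren controls holds any voting interest in Corven.
So Oren does not control Corven.

No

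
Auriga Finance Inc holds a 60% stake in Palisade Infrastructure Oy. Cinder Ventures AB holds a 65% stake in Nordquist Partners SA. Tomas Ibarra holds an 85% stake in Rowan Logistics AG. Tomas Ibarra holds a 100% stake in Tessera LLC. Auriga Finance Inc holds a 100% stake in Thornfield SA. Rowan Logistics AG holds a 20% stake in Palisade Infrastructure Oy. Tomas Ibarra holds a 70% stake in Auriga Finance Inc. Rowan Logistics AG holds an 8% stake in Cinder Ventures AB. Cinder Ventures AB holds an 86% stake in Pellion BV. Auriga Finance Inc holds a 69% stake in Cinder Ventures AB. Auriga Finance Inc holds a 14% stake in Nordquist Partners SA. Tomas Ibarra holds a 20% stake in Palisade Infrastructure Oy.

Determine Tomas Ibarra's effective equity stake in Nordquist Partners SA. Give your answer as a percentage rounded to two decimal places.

Tomas reaches Nordquist along 3 paths.
Via Auriga: 70% × 14% = 9.8%.
Via Auriga → Cinder: 70% × 69% × 65% = 31.395%.
Via Rowan → Cinder: 85% × 8% × 65% = 4.42%.
Total: 9.8% + 31.395% + 4.42% = 45.615%.
Rounded: 45.62%.

45.62%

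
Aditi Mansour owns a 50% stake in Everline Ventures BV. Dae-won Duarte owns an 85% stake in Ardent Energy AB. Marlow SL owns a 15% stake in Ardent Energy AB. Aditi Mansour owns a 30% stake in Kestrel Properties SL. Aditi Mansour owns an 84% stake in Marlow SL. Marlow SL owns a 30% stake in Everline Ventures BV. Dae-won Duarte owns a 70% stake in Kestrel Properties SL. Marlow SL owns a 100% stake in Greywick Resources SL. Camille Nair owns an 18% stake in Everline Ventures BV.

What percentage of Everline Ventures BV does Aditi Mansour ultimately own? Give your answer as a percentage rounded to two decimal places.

75.20%

Aditi reaches Everline along 2 paths.
Via Marlow: 84% × 30% = 25.2%.
Direct stake: 50% = 50%.
Total: 25.2% + 50% = 75.2%.
Rounded: 75.20%.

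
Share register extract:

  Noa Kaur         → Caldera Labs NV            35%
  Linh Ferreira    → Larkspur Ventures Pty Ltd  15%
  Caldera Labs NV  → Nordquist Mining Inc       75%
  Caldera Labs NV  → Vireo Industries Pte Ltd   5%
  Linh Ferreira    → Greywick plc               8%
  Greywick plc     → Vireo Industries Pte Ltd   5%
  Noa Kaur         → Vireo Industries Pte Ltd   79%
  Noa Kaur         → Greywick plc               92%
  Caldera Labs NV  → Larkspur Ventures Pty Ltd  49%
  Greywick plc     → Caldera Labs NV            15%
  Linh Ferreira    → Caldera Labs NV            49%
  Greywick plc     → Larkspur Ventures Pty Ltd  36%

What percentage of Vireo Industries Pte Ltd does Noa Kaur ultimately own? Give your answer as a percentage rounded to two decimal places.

86.04%

Noa reaches Vireo along 4 paths.
Via Greywick: 92% × 5% = 4.6%.
Direct stake: 79% = 79%.
Via Greywick → Caldera: 92% × 15% × 5% = 0.69%.
Via Caldera: 35% × 5% = 1.75%.
Total: 4.6% + 79% + 0.69% + 1.75% = 86.04%.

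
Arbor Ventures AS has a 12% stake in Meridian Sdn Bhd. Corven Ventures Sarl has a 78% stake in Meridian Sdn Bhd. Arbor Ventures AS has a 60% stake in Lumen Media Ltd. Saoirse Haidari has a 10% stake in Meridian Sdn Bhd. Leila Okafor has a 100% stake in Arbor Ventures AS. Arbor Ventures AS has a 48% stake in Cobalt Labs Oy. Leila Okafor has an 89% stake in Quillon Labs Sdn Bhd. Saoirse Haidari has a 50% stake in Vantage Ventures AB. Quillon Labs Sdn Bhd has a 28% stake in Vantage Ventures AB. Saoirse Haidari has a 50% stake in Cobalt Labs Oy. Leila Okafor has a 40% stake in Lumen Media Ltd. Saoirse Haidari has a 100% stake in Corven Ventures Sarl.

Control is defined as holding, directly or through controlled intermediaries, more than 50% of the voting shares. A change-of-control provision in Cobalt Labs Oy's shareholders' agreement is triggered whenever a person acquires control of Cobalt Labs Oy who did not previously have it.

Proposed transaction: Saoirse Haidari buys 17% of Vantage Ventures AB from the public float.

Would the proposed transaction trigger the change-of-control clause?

No

The purchase changes only Saoirse's holdings, so Saoirse is the only person who could newly come to control Cobalt.
Saoirse holds 100% of Corven, so Saoirse controls Corven.
Corven and Saoirse together hold 78% + 10% = 88% of Meridian, so Saoirse controls Meridian.
In Cobalt, Saoirse's side holds only 50%, not > 50%.
So before the transaction, Saoirse does not control Cobalt.
After the purchase, Saoirse's direct stake in Vantage rises to 50% + 17% = 67%.
Saoirse holds 67% of Vantage, so Saoirse controls Vantage.
After the transaction, Saoirse's side holds 50% of Cobalt, not > 50%, so Saoirse still does not control Cobalt.
No new person acquires control, so the clause is not triggered.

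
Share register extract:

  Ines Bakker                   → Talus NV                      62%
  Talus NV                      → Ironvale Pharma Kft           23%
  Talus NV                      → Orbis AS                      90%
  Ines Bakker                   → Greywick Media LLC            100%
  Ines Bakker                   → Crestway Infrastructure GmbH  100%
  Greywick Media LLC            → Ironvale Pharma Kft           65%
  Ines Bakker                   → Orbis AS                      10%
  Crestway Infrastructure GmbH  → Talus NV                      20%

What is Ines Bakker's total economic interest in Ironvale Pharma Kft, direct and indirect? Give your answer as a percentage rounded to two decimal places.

Ines reaches Ironvale along 3 paths.
Via Talus: 62% × 23% = 14.26%.
Via Crestway → Talus: 100% × 20% × 23% = 4.6%.
Via Greywick: 100% × 65% = 65%.
Total: 14.26% + 4.6% + 65% = 83.86%.

83.86%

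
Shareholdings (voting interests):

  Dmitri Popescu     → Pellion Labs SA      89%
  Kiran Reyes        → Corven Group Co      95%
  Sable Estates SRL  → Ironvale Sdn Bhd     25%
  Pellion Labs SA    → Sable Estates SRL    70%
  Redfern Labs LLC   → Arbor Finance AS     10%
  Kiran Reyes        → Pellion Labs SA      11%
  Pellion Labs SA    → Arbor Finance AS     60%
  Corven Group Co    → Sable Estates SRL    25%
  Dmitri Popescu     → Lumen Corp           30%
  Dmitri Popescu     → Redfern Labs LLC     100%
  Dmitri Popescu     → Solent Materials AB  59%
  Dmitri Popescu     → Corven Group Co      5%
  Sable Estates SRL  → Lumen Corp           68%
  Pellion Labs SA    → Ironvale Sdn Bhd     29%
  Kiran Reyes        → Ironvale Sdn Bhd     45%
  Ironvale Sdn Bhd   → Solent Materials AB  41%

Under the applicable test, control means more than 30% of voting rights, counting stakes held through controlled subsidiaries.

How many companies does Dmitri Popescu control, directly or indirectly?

7

Dmitri holds 89% of Pellion, so Dmitri controls Pellion.
Pellion holds 70% of Sable, so Dmitri controls Sable.
Dmitri holds 100% of Redfern, so Dmitri controls Redfern.
Sable and Dmitri together hold 68% + 30% = 98% of Lumen, so Dmitri controls Lumen.
Pellion and Sable together hold 29% + 25% = 54% of Ironvale, so Dmitri controls Ironvale.
Redfern and Pellion together hold 10% + 60% = 70% of Arbor, so Dmitri controls Arbor.
Dmitri and Ironvale together hold 59% + 41% = 100% of Solent, so Dmitri controls Solent.
No other company's threshold is met.
Dmitri controls 7 companies.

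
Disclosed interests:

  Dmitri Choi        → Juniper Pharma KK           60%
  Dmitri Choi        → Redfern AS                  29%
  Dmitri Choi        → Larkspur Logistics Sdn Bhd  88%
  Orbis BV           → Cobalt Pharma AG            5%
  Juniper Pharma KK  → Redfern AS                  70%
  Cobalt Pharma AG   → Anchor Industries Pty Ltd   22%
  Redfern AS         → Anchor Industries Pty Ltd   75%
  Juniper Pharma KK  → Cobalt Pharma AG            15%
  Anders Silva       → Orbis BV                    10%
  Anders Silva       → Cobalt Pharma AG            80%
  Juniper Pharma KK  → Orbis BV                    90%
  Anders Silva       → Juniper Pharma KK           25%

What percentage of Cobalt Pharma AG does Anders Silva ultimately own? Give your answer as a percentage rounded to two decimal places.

85.38%

Anders reaches Cobalt along 4 paths.
Via Juniper: 25% × 15% = 3.75%.
Via Juniper → Orbis: 25% × 90% × 5% = 1.125%.
Via Orbis: 10% × 5% = 0.5%.
Direct stake: 80% = 80%.
Total: 3.75% + 1.125% + 0.5% + 80% = 85.375%.
Rounded: 85.38%.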